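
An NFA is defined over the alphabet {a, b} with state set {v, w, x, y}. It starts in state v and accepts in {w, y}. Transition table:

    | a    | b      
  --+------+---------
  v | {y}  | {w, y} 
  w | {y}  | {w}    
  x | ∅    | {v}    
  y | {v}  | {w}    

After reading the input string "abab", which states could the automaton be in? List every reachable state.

{w}

Start in {v}.
Read 'a': {v} → {y}.
Read 'b': {y} → {w}.
Read 'a': {w} → {y}.
Read 'b': {y} → {w}.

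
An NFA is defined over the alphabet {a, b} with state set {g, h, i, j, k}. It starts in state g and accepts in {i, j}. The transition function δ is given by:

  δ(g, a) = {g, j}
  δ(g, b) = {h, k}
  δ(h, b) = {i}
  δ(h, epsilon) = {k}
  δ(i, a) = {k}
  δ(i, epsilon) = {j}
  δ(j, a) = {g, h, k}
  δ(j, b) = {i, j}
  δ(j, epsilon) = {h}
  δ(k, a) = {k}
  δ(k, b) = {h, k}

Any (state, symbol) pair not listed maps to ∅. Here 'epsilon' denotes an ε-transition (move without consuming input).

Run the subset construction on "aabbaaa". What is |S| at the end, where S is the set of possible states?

Start in {g}.
Read 'a': {g} → {g, h, j, k}.
Read 'a': {g, h, j, k} → {g, h, j, k}.
Read 'b': {g, h, j, k} → {h, i, j, k}.
Read 'b': {h, i, j, k} → {h, i, j, k}.
Read 'a': {h, i, j, k} → {g, h, k}.
Read 'a': {g, h, k} → {g, h, j, k}.
Read 'a': {g, h, j, k} → {g, h, j, k}.
That set has 4 states.

4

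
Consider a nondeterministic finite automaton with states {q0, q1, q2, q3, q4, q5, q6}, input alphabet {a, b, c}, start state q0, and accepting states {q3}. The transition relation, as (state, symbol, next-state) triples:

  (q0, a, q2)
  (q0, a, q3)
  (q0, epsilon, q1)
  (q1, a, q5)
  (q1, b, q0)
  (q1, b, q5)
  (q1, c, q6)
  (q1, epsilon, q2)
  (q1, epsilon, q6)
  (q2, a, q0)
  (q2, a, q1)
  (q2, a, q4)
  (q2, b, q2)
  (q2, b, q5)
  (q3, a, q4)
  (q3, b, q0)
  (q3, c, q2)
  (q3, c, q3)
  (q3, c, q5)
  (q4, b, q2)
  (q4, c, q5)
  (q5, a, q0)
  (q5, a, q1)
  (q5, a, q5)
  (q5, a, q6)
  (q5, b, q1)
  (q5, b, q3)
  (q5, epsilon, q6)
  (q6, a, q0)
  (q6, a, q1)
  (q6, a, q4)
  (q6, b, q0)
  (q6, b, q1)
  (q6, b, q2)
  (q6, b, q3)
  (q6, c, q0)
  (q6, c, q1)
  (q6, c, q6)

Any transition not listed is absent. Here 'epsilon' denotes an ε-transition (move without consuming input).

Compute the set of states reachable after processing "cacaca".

{q0, q1, q2, q3, q4, q5, q6}

Start: ε-closure({q0}) = {q0, q1, q2, q6}.
Read 'c': {q0, q1, q2, q6} → {q0, q1, q2, q6}.
Read 'a': {q0, q1, q2, q6} → {q0, q1, q2, q3, q4, q5, q6}.
Read 'c': {q0, q1, q2, q3, q4, q5, q6} → {q0, q1, q2, q3, q5, q6}.
Read 'a': {q0, q1, q2, q3, q5, q6} → {q0, q1, q2, q3, q4, q5, q6}.
Read 'c': {q0, q1, q2, q3, q4, q5, q6} → {q0, q1, q2, q3, q5, q6}.
Read 'a': {q0, q1, q2, q3, q5, q6} → {q0, q1, q2, q3, q4, q5, q6}.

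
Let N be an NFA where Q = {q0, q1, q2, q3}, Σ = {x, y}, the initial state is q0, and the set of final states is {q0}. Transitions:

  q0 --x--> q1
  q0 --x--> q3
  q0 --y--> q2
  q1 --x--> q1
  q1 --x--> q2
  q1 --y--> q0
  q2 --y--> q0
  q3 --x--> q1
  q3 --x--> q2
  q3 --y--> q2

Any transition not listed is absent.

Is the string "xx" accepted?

Start in {q0}.
Read 'x': q0→{q1, q3}; now {q1, q3}.
Read 'x': q1→{q1, q2}, q3→{q1, q2}; now {q1, q2}.
The final set {q1, q2} contains no accepting state.

No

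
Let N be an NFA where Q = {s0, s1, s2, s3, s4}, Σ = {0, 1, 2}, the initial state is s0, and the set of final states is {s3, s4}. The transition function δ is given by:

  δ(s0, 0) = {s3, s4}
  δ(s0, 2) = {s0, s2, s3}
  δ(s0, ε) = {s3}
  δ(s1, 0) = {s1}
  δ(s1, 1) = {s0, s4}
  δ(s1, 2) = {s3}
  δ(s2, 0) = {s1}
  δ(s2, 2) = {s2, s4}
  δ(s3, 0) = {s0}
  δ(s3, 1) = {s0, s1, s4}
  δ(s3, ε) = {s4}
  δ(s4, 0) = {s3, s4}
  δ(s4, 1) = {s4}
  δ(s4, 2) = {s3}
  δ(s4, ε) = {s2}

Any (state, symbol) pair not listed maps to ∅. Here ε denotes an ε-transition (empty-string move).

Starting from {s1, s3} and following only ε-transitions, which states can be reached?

{s1, s2, s3, s4}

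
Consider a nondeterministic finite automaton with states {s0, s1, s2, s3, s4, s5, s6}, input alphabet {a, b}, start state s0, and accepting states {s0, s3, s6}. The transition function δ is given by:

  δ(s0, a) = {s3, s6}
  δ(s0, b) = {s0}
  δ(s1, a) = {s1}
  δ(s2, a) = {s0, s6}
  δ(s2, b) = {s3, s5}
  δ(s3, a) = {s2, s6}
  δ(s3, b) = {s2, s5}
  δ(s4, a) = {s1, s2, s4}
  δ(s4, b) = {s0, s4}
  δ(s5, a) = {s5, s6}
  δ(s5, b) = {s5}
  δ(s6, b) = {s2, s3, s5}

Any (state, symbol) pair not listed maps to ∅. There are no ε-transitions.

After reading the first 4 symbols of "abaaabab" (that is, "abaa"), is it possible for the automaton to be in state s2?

Start in {s0}.
Read 'a': {s0} → {s3, s6}.
Read 'b': {s3, s6} → {s2, s3, s5}.
Read 'a': {s2, s3, s5} → {s0, s2, s5, s6}.
Read 'a': {s0, s2, s5, s6} → {s0, s3, s5, s6}.
State s2 is not in {s0, s3, s5, s6}.

No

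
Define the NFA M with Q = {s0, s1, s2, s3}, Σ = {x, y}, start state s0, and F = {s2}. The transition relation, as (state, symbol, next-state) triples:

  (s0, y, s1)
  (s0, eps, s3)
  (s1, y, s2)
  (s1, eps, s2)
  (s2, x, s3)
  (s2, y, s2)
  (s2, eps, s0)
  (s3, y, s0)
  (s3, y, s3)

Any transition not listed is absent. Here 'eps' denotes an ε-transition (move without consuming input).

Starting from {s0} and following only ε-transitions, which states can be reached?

Begin with {s0}.
ε-move s0 → s3; add s3.

{s0, s3}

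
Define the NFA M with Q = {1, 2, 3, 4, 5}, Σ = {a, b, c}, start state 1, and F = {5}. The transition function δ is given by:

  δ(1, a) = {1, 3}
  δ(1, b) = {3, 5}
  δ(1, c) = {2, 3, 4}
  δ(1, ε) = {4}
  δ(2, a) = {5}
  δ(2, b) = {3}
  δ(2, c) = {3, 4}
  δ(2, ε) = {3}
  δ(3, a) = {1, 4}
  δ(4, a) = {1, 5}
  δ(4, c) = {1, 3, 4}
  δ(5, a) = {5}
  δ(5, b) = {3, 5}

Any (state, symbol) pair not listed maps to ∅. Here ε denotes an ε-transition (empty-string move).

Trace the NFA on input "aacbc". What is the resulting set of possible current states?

∅

Start: ε-closure({1}) = {1, 4}.
Read 'a': 1→{1, 3}, 4→{1, 5}; union {1, 3, 5}; ε-closure = {1, 3, 4, 5}.
Read 'a': 1→{1, 3}, 3→{1, 4}, 4→{1, 5}, 5→{5}; now {1, 3, 4, 5}.
Read 'c': 1→{2, 3, 4}, 3→∅, 4→{1, 3, 4}, 5→∅; now {1, 2, 3, 4}.
Read 'b': 1→{3, 5}, 2→{3}, 3→∅, 4→∅; now {3, 5}.
Read 'c': 3→∅, 5→∅; now ∅.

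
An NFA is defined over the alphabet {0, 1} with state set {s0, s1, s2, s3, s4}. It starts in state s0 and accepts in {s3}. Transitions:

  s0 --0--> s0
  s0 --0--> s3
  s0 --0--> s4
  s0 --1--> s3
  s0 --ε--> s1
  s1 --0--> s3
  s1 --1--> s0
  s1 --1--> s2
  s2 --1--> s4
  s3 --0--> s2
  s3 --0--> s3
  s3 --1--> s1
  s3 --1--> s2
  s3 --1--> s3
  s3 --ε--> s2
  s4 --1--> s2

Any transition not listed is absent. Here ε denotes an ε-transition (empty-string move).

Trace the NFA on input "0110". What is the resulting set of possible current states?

Start: ε-closure({s0}) = {s0, s1}.
Read '0': {s0, s1} → {s0, s1, s2, s3, s4}.
Read '1': {s0, s1, s2, s3, s4} → {s0, s1, s2, s3, s4}.
Read '1': {s0, s1, s2, s3, s4} → {s0, s1, s2, s3, s4}.
Read '0': {s0, s1, s2, s3, s4} → {s0, s1, s2, s3, s4}.

{s0, s1, s2, s3, s4}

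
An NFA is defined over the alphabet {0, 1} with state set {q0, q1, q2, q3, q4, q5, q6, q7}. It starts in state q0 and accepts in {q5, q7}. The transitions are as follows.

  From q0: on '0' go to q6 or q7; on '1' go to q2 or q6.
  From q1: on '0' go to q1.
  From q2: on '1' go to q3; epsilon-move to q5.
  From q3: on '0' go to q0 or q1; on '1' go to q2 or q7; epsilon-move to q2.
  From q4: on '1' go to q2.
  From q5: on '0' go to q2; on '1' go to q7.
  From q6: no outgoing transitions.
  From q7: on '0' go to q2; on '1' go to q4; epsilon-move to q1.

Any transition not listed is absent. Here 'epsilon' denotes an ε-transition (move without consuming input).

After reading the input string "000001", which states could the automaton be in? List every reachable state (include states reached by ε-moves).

{q1, q2, q3, q5, q7}

Start in {q0}.
Read '0': q0→{q6, q7}; union {q6, q7}; ε-closure = {q1, q6, q7}.
Read '0': q1→{q1}, q6→∅, q7→{q2}; union {q1, q2}; ε-closure = {q1, q2, q5}.
Read '0': q1→{q1}, q2→∅, q5→{q2}; union {q1, q2}; ε-closure = {q1, q2, q5}.
Read '0': q1→{q1}, q2→∅, q5→{q2}; union {q1, q2}; ε-closure = {q1, q2, q5}.
Read '0': q1→{q1}, q2→∅, q5→{q2}; union {q1, q2}; ε-closure = {q1, q2, q5}.
Read '1': q1→∅, q2→{q3}, q5→{q7}; union {q3, q7}; ε-closure = {q1, q2, q3, q5, q7}.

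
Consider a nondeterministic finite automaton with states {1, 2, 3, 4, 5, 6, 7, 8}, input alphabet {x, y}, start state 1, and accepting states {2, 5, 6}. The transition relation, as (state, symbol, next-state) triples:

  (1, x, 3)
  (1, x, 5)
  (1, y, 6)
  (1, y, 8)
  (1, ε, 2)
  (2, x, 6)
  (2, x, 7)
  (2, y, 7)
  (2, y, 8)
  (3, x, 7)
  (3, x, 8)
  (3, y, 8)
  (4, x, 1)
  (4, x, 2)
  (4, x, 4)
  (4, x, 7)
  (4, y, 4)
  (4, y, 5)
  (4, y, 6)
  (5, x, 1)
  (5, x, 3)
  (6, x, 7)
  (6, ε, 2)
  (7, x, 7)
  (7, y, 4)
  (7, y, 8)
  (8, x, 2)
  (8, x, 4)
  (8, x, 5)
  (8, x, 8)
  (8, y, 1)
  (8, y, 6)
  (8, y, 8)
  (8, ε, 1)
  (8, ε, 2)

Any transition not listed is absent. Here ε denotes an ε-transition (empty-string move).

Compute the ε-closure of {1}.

Begin with {1}.
ε-move 1 → 2; add 2.

{1, 2}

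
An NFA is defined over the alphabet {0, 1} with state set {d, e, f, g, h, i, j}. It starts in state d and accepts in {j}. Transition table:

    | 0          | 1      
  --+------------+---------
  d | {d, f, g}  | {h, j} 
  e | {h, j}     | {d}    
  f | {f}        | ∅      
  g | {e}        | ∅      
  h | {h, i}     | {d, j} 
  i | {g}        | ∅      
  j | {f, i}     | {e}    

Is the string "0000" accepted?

Yes

Start in {d}.
Read '0': d→{d, f, g}; now {d, f, g}.
Read '0': d→{d, f, g}, f→{f}, g→{e}; now {d, e, f, g}.
Read '0': d→{d, f, g}, e→{h, j}, f→{f}, g→{e}; now {d, e, f, g, h, j}.
Read '0': d→{d, f, g}, e→{h, j}, f→{f}, g→{e}, h→{h, i}, j→{f, i}; now {d, e, f, g, h, i, j}.
The final set {d, e, f, g, h, i, j} contains the accepting state j.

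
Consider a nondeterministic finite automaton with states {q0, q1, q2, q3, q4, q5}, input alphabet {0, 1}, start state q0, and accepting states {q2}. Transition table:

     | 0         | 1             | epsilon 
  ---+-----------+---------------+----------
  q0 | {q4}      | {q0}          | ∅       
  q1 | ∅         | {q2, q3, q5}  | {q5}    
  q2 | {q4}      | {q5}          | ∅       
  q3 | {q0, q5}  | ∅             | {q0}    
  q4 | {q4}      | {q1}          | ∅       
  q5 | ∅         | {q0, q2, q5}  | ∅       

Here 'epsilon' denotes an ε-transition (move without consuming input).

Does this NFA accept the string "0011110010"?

No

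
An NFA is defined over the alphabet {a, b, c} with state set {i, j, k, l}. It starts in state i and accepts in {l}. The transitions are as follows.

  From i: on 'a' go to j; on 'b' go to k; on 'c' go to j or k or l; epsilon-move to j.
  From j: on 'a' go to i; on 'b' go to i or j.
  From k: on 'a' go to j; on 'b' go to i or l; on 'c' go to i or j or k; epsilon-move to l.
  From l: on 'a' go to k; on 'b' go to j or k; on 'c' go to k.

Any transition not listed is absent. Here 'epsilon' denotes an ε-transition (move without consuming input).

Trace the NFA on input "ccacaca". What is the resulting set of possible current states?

Start: ε-closure({i}) = {i, j}.
Read 'c': i→{j, k, l}, j→∅; now {j, k, l}.
Read 'c': j→∅, k→{i, j, k}, l→{k}; union {i, j, k}; ε-closure = {i, j, k, l}.
Read 'a': i→{j}, j→{i}, k→{j}, l→{k}; union {i, j, k}; ε-closure = {i, j, k, l}.
Read 'c': i→{j, k, l}, j→∅, k→{i, j, k}, l→{k}; now {i, j, k, l}.
Read 'a': i→{j}, j→{i}, k→{j}, l→{k}; union {i, j, k}; ε-closure = {i, j, k, l}.
Read 'c': i→{j, k, l}, j→∅, k→{i, j, k}, l→{k}; now {i, j, k, l}.
Read 'a': i→{j}, j→{i}, k→{j}, l→{k}; union {i, j, k}; ε-closure = {i, j, k, l}.

{i, j, k, l}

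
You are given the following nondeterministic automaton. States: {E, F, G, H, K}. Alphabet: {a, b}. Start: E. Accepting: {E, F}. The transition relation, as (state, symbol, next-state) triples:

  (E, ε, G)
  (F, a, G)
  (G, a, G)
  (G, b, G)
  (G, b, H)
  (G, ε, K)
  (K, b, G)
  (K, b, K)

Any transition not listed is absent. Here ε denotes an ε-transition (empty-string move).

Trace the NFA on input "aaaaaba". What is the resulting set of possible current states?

Start: ε-closure({E}) = {E, G, K}.
Read 'a': {E, G, K} → {G, K}.
Read 'a': {G, K} → {G, K}.
Read 'a': {G, K} → {G, K}.
Read 'a': {G, K} → {G, K}.
Read 'a': {G, K} → {G, K}.
Read 'b': {G, K} → {G, H, K}.
Read 'a': {G, H, K} → {G, K}.

{G, K}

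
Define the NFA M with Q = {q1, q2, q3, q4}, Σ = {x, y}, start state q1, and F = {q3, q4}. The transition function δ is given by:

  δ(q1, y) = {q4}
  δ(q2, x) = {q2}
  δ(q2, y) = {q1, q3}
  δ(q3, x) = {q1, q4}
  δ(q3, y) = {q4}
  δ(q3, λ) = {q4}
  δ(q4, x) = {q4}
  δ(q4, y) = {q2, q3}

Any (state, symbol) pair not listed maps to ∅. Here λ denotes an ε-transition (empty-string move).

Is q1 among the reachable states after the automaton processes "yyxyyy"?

Yes

Start in {q1}.
Read 'y': q1→{q4}; now {q4}.
Read 'y': q4→{q2, q3}; union {q2, q3}; ε-closure = {q2, q3, q4}.
Read 'x': q2→{q2}, q3→{q1, q4}, q4→{q4}; now {q1, q2, q4}.
Read 'y': q1→{q4}, q2→{q1, q3}, q4→{q2, q3}; now {q1, q2, q3, q4}.
Read 'y': q1→{q4}, q2→{q1, q3}, q3→{q4}, q4→{q2, q3}; now {q1, q2, q3, q4}.
Read 'y': q1→{q4}, q2→{q1, q3}, q3→{q4}, q4→{q2, q3}; now {q1, q2, q3, q4}.
State q1 is in {q1, q2, q3, q4}.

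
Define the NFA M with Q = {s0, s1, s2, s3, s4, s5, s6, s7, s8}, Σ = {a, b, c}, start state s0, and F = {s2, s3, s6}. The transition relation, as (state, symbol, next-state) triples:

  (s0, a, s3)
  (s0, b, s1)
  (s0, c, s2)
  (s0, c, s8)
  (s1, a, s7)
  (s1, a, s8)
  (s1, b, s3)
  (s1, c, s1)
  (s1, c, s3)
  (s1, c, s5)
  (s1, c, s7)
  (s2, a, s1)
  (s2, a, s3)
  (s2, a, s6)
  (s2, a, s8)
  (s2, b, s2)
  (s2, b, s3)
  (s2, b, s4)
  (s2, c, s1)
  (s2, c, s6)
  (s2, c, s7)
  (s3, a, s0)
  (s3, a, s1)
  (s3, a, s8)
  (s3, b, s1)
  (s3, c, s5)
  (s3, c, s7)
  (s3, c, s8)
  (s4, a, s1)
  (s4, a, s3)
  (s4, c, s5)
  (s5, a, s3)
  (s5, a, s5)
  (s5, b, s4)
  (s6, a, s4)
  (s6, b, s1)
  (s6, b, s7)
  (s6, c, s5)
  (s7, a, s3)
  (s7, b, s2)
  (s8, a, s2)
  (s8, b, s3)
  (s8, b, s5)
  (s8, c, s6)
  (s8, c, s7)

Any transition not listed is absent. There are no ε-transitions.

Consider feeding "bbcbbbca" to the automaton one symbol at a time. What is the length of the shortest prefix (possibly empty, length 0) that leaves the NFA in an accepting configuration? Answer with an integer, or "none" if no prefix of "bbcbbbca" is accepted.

Start in {s0}.
Read 'b': {s0} → {s1}.
Read 'b': {s1} → {s3}.
None of the earlier sets intersect F, but {s3} does.

2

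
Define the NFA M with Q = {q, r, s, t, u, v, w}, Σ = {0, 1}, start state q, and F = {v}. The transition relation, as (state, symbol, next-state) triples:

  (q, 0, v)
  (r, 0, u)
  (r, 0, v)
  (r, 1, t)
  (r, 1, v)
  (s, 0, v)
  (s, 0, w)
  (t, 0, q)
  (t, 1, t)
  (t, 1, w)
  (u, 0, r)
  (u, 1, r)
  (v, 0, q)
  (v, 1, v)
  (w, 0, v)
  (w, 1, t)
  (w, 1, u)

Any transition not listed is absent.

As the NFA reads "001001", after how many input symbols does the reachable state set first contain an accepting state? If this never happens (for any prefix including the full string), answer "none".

1

Start in {q}.
Read '0': q→{v}; now {v}.
None of the earlier sets intersect F, but {v} does.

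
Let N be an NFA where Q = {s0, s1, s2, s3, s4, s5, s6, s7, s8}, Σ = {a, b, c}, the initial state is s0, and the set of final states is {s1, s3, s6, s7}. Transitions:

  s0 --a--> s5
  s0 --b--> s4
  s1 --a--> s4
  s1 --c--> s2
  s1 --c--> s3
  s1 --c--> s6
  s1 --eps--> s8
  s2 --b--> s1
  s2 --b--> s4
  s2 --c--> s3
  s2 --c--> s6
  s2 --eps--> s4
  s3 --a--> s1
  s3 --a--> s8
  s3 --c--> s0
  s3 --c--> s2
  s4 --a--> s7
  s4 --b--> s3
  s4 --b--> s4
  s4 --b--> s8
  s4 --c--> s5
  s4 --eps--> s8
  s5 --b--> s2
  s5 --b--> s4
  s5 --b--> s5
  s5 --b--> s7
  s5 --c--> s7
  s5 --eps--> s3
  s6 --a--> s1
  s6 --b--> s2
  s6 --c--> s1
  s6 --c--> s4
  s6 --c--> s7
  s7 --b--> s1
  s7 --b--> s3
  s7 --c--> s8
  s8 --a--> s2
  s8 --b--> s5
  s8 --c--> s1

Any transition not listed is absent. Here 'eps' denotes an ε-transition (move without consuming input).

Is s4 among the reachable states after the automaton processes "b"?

Start in {s0}.
Read 'b': s0→{s4}; union {s4}; ε-closure = {s4, s8}.
State s4 is in {s4, s8}.

Yes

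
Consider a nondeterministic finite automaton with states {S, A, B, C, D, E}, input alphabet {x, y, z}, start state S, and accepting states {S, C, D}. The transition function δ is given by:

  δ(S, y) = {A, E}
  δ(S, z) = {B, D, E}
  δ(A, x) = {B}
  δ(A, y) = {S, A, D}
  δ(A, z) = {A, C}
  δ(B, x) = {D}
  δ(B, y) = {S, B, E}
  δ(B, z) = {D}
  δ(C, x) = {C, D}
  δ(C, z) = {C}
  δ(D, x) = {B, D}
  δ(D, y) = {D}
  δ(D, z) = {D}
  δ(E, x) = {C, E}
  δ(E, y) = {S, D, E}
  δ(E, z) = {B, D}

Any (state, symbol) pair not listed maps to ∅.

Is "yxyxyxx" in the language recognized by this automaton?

Start in {S}.
Read 'y': S→{A, E}; now {A, E}.
Read 'x': A→{B}, E→{C, E}; now {B, C, E}.
Read 'y': B→{S, B, E}, C→∅, E→{S, D, E}; now {S, B, D, E}.
Read 'x': S→∅, B→{D}, D→{B, D}, E→{C, E}; now {B, C, D, E}.
Read 'y': B→{S, B, E}, C→∅, D→{D}, E→{S, D, E}; now {S, B, D, E}.
Read 'x': S→∅, B→{D}, D→{B, D}, E→{C, E}; now {B, C, D, E}.
Read 'x': B→{D}, C→{C, D}, D→{B, D}, E→{C, E}; now {B, C, D, E}.
The final set {B, C, D, E} contains the accepting states C, D.

Yes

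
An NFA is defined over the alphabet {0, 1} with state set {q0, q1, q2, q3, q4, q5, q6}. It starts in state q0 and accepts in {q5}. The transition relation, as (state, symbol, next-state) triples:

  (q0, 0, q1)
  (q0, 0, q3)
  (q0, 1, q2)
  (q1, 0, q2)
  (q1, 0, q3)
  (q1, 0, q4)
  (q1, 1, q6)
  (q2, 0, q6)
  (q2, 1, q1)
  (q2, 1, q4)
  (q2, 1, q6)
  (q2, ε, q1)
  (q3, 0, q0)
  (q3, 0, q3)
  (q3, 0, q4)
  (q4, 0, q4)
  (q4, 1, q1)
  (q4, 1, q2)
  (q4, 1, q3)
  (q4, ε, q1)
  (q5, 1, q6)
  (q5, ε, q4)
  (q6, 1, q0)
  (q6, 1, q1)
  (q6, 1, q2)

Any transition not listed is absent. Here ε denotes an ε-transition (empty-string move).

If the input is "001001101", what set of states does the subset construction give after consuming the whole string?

{q0, q1, q2, q3, q4, q6}

Start in {q0}.
Read '0': q0→{q1, q3}; now {q1, q3}.
Read '0': q1→{q2, q3, q4}, q3→{q0, q3, q4}; union {q0, q2, q3, q4}; ε-closure = {q0, q1, q2, q3, q4}.
Read '1': q0→{q2}, q1→{q6}, q2→{q1, q4, q6}, q3→∅, q4→{q1, q2, q3}; now {q1, q2, q3, q4, q6}.
Read '0': q1→{q2, q3, q4}, q2→{q6}, q3→{q0, q3, q4}, q4→{q4}, q6→∅; union {q0, q2, q3, q4, q6}; ε-closure = {q0, q1, q2, q3, q4, q6}.
Read '0': q0→{q1, q3}, q1→{q2, q3, q4}, q2→{q6}, q3→{q0, q3, q4}, q4→{q4}, q6→∅; now {q0, q1, q2, q3, q4, q6}.
Read '1': q0→{q2}, q1→{q6}, q2→{q1, q4, q6}, q3→∅, q4→{q1, q2, q3}, q6→{q0, q1, q2}; now {q0, q1, q2, q3, q4, q6}.
Read '1': q0→{q2}, q1→{q6}, q2→{q1, q4, q6}, q3→∅, q4→{q1, q2, q3}, q6→{q0, q1, q2}; now {q0, q1, q2, q3, q4, q6}.
Read '0': q0→{q1, q3}, q1→{q2, q3, q4}, q2→{q6}, q3→{q0, q3, q4}, q4→{q4}, q6→∅; now {q0, q1, q2, q3, q4, q6}.
Read '1': q0→{q2}, q1→{q6}, q2→{q1, q4, q6}, q3→∅, q4→{q1, q2, q3}, q6→{q0, q1, q2}; now {q0, q1, q2, q3, q4, q6}.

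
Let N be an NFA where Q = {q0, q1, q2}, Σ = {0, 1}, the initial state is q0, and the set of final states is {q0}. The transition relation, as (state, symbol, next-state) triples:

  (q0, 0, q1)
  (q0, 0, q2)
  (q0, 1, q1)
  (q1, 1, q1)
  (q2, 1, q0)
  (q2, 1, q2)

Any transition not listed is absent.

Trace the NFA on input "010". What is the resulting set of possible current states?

{q1, q2}

Start in {q0}.
Read '0': {q0} → {q1, q2}.
Read '1': {q1, q2} → {q0, q1, q2}.
Read '0': {q0, q1, q2} → {q1, q2}.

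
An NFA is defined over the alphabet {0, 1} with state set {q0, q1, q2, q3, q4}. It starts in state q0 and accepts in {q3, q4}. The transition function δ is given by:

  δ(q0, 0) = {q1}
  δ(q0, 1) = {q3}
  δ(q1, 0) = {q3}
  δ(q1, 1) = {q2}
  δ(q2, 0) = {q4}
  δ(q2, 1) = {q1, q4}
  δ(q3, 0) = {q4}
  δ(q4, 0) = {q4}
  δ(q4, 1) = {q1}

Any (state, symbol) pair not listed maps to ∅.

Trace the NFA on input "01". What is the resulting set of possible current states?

Start in {q0}.
Read '0': {q0} → {q1}.
Read '1': {q1} → {q2}.

{q2}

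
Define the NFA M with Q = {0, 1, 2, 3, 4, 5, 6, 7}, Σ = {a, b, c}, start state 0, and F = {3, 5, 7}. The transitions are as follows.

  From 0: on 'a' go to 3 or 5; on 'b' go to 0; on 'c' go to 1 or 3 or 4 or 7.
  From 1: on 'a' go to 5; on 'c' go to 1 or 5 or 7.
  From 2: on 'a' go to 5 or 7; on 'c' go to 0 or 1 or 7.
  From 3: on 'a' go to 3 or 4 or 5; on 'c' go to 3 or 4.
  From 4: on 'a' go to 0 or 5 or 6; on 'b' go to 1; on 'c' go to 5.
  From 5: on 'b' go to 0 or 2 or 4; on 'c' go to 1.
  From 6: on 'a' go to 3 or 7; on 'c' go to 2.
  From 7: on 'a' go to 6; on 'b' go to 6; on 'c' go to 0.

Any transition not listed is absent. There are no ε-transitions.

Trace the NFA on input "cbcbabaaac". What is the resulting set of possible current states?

{0, 1, 2, 3, 4, 5, 7}

Start in {0}.
Read 'c': {0} → {1, 3, 4, 7}.
Read 'b': {1, 3, 4, 7} → {1, 6}.
Read 'c': {1, 6} → {1, 2, 5, 7}.
Read 'b': {1, 2, 5, 7} → {0, 2, 4, 6}.
Read 'a': {0, 2, 4, 6} → {0, 3, 5, 6, 7}.
Read 'b': {0, 3, 5, 6, 7} → {0, 2, 4, 6}.
Read 'a': {0, 2, 4, 6} → {0, 3, 5, 6, 7}.
Read 'a': {0, 3, 5, 6, 7} → {3, 4, 5, 6, 7}.
Read 'a': {3, 4, 5, 6, 7} → {0, 3, 4, 5, 6, 7}.
Read 'c': {0, 3, 4, 5, 6, 7} → {0, 1, 2, 3, 4, 5, 7}.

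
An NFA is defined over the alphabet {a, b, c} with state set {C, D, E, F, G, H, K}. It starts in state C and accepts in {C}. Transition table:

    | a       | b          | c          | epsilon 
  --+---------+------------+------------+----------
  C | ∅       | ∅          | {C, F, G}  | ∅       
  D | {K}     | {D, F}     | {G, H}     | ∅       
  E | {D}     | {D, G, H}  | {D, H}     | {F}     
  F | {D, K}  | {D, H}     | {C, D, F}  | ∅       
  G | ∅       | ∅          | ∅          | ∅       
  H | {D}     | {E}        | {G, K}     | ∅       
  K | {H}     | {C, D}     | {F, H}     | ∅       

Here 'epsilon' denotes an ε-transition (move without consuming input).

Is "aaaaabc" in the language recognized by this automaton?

No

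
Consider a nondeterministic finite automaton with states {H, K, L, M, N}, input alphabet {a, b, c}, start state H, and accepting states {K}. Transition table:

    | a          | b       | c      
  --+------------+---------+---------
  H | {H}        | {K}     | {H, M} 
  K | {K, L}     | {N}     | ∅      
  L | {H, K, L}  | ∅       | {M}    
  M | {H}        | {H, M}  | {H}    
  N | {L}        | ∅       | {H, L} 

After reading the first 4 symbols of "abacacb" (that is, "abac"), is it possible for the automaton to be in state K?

No

Start in {H}.
Read 'a': H→{H}; now {H}.
Read 'b': H→{K}; now {K}.
Read 'a': K→{K, L}; now {K, L}.
Read 'c': K→∅, L→{M}; now {M}.
State K is not in {M}.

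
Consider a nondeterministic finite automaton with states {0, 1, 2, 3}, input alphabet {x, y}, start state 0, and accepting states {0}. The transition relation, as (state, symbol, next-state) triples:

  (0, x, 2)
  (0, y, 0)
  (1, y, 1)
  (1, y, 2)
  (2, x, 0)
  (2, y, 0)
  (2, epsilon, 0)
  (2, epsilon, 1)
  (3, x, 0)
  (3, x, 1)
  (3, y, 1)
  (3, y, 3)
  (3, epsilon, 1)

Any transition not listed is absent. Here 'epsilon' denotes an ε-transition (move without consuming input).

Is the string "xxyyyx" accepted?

Yes

Start in {0}.
Read 'x': {0} → {0, 1, 2}.
Read 'x': {0, 1, 2} → {0, 1, 2}.
Read 'y': {0, 1, 2} → {0, 1, 2}.
Read 'y': {0, 1, 2} → {0, 1, 2}.
Read 'y': {0, 1, 2} → {0, 1, 2}.
Read 'x': {0, 1, 2} → {0, 1, 2}.
The final set {0, 1, 2} contains the accepting state 0.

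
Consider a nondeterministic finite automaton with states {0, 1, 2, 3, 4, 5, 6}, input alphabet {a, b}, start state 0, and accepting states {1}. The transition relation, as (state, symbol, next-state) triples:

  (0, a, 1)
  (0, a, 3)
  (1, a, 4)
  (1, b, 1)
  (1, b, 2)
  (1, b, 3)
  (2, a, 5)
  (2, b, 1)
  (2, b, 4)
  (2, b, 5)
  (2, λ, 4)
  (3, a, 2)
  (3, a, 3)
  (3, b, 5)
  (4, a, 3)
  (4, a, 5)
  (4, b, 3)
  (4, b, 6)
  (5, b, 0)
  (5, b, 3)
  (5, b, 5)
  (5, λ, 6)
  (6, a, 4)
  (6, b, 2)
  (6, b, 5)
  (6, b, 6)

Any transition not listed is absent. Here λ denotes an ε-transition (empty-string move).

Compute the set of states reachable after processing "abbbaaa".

{2, 3, 4, 5, 6}

Start in {0}.
Read 'a': 0→{1, 3}; now {1, 3}.
Read 'b': 1→{1, 2, 3}, 3→{5}; union {1, 2, 3, 5}; ε-closure = {1, 2, 3, 4, 5, 6}.
Read 'b': 1→{1, 2, 3}, 2→{1, 4, 5}, 3→{5}, 4→{3, 6}, 5→{0, 3, 5}, 6→{2, 5, 6}; now {0, 1, 2, 3, 4, 5, 6}.
Read 'b': 0→∅, 1→{1, 2, 3}, 2→{1, 4, 5}, 3→{5}, 4→{3, 6}, 5→{0, 3, 5}, 6→{2, 5, 6}; now {0, 1, 2, 3, 4, 5, 6}.
Read 'a': 0→{1, 3}, 1→{4}, 2→{5}, 3→{2, 3}, 4→{3, 5}, 5→∅, 6→{4}; union {1, 2, 3, 4, 5}; ε-closure = {1, 2, 3, 4, 5, 6}.
Read 'a': 1→{4}, 2→{5}, 3→{2, 3}, 4→{3, 5}, 5→∅, 6→{4}; union {2, 3, 4, 5}; ε-closure = {2, 3, 4, 5, 6}.
Read 'a': 2→{5}, 3→{2, 3}, 4→{3, 5}, 5→∅, 6→{4}; union {2, 3, 4, 5}; ε-closure = {2, 3, 4, 5, 6}.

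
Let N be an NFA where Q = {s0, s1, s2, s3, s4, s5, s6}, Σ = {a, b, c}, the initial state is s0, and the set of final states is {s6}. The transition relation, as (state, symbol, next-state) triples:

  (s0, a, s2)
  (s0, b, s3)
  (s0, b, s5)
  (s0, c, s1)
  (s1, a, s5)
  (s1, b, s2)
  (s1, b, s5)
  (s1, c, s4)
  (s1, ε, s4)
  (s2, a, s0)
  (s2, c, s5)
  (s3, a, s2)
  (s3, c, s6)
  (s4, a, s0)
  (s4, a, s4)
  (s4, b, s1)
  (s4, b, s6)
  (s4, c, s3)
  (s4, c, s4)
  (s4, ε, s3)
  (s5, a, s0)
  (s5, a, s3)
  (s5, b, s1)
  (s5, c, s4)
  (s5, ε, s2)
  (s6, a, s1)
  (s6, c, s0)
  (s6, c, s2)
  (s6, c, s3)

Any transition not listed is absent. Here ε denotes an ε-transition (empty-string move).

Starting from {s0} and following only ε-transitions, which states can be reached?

{s0}

Begin with {s0}.
No ε-moves leave this set, so the closure equals the set itself.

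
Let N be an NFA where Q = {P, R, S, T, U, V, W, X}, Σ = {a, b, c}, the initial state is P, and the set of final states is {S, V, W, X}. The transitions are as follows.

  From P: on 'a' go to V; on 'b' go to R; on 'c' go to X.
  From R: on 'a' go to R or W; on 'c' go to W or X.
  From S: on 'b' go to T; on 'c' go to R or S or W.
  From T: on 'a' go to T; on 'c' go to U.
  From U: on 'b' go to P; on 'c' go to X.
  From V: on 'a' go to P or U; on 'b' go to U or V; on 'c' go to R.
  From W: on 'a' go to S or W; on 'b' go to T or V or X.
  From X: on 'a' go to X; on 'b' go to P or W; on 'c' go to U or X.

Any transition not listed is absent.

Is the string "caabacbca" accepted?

Yes

Start in {P}.
Read 'c': P→{X}; now {X}.
Read 'a': X→{X}; now {X}.
Read 'a': X→{X}; now {X}.
Read 'b': X→{P, W}; now {P, W}.
Read 'a': P→{V}, W→{S, W}; now {S, V, W}.
Read 'c': S→{R, S, W}, V→{R}, W→∅; now {R, S, W}.
Read 'b': R→∅, S→{T}, W→{T, V, X}; now {T, V, X}.
Read 'c': T→{U}, V→{R}, X→{U, X}; now {R, U, X}.
Read 'a': R→{R, W}, U→∅, X→{X}; now {R, W, X}.
The final set {R, W, X} contains the accepting states W, X.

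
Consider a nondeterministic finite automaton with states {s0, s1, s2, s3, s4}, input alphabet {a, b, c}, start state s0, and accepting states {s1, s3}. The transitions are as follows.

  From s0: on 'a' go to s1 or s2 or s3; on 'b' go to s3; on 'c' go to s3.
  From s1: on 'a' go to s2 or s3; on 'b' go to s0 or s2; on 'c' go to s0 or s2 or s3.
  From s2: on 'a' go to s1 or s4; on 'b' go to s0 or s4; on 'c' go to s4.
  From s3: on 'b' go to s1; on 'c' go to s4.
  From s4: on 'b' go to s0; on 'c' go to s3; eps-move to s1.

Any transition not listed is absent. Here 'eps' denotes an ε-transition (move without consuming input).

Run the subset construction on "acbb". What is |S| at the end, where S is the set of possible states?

Start in {s0}.
Read 'a': {s0} → {s1, s2, s3}.
Read 'c': {s1, s2, s3} → {s0, s1, s2, s3, s4}.
Read 'b': {s0, s1, s2, s3, s4} → {s0, s1, s2, s3, s4}.
Read 'b': {s0, s1, s2, s3, s4} → {s0, s1, s2, s3, s4}.
That set has 5 states.

5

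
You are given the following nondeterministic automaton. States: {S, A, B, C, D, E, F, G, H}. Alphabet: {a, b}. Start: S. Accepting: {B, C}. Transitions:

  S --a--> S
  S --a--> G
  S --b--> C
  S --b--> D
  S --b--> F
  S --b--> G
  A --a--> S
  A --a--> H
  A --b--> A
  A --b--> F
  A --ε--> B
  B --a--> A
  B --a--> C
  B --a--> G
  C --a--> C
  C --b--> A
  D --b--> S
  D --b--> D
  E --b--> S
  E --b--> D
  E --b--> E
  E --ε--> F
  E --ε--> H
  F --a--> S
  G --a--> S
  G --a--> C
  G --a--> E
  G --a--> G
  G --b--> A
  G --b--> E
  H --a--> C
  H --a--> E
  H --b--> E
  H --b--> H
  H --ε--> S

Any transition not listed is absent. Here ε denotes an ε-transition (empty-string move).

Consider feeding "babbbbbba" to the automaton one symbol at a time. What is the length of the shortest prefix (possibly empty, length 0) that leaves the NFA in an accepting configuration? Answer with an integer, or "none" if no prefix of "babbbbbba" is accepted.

1

Start in {S}.
Read 'b': S→{C, D, F, G}; now {C, D, F, G}.
None of the earlier sets intersect F, but {C, D, F, G} does.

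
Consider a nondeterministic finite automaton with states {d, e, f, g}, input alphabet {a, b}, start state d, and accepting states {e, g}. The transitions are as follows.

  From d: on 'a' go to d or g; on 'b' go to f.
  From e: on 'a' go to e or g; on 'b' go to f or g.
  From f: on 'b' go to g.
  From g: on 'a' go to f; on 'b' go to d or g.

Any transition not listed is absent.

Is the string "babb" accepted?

No

Start in {d}.
Read 'b': d→{f}; now {f}.
Read 'a': f→∅; now ∅.
The set is empty and remains empty for the remaining 2 symbols.
The final set ∅ contains no accepting state.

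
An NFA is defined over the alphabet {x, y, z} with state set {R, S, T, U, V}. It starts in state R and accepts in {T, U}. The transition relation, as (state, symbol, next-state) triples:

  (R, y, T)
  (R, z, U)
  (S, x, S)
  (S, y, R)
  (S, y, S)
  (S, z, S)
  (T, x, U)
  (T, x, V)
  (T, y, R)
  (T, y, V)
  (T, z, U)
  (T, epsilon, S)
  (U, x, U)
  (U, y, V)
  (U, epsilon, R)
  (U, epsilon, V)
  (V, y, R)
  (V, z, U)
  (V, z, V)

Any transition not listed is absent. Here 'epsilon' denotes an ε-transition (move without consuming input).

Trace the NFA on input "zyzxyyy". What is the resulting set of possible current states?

{R, S, T, V}

Start in {R}.
Read 'z': R→{U}; union {U}; ε-closure = {R, U, V}.
Read 'y': R→{T}, U→{V}, V→{R}; union {R, T, V}; ε-closure = {R, S, T, V}.
Read 'z': R→{U}, S→{S}, T→{U}, V→{U, V}; union {S, U, V}; ε-closure = {R, S, U, V}.
Read 'x': R→∅, S→{S}, U→{U}, V→∅; union {S, U}; ε-closure = {R, S, U, V}.
Read 'y': R→{T}, S→{R, S}, U→{V}, V→{R}; now {R, S, T, V}.
Read 'y': R→{T}, S→{R, S}, T→{R, V}, V→{R}; now {R, S, T, V}.
Read 'y': R→{T}, S→{R, S}, T→{R, V}, V→{R}; now {R, S, T, V}.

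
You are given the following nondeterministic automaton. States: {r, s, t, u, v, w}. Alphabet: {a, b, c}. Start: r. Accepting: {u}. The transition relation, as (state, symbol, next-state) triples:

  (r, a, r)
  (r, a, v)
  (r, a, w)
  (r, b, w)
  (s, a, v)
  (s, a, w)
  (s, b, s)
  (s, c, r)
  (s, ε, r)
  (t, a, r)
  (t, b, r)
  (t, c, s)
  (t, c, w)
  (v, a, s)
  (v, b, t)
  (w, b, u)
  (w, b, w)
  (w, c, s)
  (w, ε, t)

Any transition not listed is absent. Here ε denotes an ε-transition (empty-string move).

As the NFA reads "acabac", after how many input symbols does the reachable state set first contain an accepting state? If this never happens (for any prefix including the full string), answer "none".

4

Start in {r}.
Read 'a': r→{r, v, w}; union {r, v, w}; ε-closure = {r, t, v, w}.
Read 'c': r→∅, t→{s, w}, v→∅, w→{s}; union {s, w}; ε-closure = {r, s, t, w}.
Read 'a': r→{r, v, w}, s→{v, w}, t→{r}, w→∅; union {r, v, w}; ε-closure = {r, t, v, w}.
Read 'b': r→{w}, t→{r}, v→{t}, w→{u, w}; now {r, t, u, w}.
None of the earlier sets intersect F, but {r, t, u, w} does.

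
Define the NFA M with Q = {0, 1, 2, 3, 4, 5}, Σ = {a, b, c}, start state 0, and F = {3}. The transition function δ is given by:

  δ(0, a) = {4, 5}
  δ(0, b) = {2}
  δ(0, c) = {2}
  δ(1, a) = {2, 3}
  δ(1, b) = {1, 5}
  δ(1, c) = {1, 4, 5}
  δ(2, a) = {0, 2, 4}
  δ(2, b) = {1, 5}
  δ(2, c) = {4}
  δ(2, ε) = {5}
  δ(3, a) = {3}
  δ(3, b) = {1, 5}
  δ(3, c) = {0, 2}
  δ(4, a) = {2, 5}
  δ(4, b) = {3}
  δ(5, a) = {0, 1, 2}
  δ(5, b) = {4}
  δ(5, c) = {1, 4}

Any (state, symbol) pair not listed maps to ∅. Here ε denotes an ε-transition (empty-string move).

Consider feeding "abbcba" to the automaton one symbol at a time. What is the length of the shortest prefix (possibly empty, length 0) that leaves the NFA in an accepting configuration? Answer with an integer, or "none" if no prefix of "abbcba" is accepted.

Start in {0}.
Read 'a': 0→{4, 5}; now {4, 5}.
Read 'b': 4→{3}, 5→{4}; now {3, 4}.
None of the earlier sets intersect F, but {3, 4} does.

2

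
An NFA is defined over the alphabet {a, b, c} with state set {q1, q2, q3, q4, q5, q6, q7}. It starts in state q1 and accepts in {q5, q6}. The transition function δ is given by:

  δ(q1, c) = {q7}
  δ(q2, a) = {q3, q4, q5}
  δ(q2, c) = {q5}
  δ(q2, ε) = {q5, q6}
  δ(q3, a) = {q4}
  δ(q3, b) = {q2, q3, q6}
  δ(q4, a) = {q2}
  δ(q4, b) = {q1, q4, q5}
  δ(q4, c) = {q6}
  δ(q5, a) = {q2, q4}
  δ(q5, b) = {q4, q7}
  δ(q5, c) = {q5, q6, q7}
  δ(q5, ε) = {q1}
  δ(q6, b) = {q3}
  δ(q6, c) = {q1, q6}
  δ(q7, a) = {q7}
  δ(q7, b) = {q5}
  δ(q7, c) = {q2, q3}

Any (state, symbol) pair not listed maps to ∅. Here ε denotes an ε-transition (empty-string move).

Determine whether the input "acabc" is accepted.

Start in {q1}.
Read 'a': q1→∅; now ∅.
The set is empty and remains empty for the remaining 4 symbols.
The final set ∅ contains no accepting state.

No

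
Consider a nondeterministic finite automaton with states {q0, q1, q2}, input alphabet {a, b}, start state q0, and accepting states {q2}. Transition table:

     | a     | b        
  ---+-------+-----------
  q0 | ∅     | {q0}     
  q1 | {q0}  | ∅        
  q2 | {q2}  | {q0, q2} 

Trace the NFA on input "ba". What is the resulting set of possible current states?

Start in {q0}.
Read 'b': q0→{q0}; now {q0}.
Read 'a': q0→∅; now ∅.

∅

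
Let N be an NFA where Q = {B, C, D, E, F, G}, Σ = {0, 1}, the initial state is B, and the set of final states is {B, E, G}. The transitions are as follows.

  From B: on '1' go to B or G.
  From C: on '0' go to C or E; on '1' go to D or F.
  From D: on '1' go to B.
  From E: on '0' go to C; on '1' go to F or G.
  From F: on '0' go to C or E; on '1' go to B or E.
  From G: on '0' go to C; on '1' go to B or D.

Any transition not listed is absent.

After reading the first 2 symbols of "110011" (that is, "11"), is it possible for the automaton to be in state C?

No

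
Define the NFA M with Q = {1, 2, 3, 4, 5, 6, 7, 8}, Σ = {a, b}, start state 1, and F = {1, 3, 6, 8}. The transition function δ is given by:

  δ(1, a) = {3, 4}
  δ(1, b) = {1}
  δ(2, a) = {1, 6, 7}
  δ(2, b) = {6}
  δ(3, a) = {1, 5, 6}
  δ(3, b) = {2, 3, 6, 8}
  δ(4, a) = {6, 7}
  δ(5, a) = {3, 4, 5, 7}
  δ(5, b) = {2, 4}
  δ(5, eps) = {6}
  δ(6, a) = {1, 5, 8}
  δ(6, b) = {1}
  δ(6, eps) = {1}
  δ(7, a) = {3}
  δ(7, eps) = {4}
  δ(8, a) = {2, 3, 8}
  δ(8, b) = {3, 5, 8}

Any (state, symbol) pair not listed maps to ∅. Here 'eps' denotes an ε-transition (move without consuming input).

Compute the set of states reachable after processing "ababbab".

{1, 2, 3, 4, 5, 6, 8}

Start in {1}.
Read 'a': 1→{3, 4}; now {3, 4}.
Read 'b': 3→{2, 3, 6, 8}, 4→∅; union {2, 3, 6, 8}; ε-closure = {1, 2, 3, 6, 8}.
Read 'a': 1→{3, 4}, 2→{1, 6, 7}, 3→{1, 5, 6}, 6→{1, 5, 8}, 8→{2, 3, 8}; now {1, 2, 3, 4, 5, 6, 7, 8}.
Read 'b': 1→{1}, 2→{6}, 3→{2, 3, 6, 8}, 4→∅, 5→{2, 4}, 6→{1}, 7→∅, 8→{3, 5, 8}; now {1, 2, 3, 4, 5, 6, 8}.
Read 'b': 1→{1}, 2→{6}, 3→{2, 3, 6, 8}, 4→∅, 5→{2, 4}, 6→{1}, 8→{3, 5, 8}; now {1, 2, 3, 4, 5, 6, 8}.
Read 'a': 1→{3, 4}, 2→{1, 6, 7}, 3→{1, 5, 6}, 4→{6, 7}, 5→{3, 4, 5, 7}, 6→{1, 5, 8}, 8→{2, 3, 8}; now {1, 2, 3, 4, 5, 6, 7, 8}.
Read 'b': 1→{1}, 2→{6}, 3→{2, 3, 6, 8}, 4→∅, 5→{2, 4}, 6→{1}, 7→∅, 8→{3, 5, 8}; now {1, 2, 3, 4, 5, 6, 8}.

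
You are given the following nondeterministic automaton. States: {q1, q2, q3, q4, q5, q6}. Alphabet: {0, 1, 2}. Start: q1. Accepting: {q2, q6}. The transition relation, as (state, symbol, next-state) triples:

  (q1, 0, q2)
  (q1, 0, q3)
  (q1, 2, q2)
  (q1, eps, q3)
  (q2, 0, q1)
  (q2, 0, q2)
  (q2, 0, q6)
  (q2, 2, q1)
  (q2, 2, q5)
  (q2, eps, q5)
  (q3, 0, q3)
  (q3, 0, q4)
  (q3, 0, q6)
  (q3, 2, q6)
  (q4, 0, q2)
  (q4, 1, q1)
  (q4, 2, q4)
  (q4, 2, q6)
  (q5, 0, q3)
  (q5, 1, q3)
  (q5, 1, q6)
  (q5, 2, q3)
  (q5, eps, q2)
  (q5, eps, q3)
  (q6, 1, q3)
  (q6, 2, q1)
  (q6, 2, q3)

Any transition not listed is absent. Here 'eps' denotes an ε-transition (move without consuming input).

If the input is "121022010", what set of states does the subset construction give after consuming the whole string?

Start: ε-closure({q1}) = {q1, q3}.
Read '1': {q1, q3} → ∅.
The set is empty and remains empty for the remaining 8 symbols.

∅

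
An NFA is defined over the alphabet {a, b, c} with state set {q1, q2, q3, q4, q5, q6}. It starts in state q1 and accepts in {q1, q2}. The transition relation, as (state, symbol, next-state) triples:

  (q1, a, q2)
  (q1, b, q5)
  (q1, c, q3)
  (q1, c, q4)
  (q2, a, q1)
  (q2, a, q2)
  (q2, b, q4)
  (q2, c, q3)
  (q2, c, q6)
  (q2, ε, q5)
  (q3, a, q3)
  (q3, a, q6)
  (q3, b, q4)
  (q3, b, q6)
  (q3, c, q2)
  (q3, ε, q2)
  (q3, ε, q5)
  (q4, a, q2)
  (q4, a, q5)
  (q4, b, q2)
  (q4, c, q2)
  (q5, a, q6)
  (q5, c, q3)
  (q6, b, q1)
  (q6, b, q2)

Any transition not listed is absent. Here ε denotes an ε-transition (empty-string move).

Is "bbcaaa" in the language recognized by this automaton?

No

Start in {q1}.
Read 'b': q1→{q5}; now {q5}.
Read 'b': q5→∅; now ∅.
The set is empty and remains empty for the remaining 4 symbols.
The final set ∅ contains no accepting state.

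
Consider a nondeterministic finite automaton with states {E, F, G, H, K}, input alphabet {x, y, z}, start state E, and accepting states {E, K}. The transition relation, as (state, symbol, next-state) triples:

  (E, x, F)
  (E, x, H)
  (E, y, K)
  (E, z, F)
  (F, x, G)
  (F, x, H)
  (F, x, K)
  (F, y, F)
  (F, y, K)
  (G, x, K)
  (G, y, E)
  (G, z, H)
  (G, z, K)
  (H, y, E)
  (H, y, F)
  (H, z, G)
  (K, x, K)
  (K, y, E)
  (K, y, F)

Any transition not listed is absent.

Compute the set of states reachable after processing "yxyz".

Start in {E}.
Read 'y': E→{K}; now {K}.
Read 'x': K→{K}; now {K}.
Read 'y': K→{E, F}; now {E, F}.
Read 'z': E→{F}, F→∅; now {F}.

{F}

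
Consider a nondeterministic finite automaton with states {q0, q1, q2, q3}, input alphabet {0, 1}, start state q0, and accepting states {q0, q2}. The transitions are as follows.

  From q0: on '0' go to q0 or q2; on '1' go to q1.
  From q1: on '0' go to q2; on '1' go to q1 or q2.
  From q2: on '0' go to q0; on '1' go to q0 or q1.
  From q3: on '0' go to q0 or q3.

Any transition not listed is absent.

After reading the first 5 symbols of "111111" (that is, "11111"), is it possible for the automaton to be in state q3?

No

Start in {q0}.
Read '1': {q0} → {q1}.
Read '1': {q1} → {q1, q2}.
Read '1': {q1, q2} → {q0, q1, q2}.
Read '1': {q0, q1, q2} → {q0, q1, q2}.
Read '1': {q0, q1, q2} → {q0, q1, q2}.
State q3 is not in {q0, q1, q2}.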